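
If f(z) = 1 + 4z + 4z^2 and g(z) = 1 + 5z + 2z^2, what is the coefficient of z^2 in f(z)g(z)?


Step 1: z^2 term in f*g comes from: (1)*(2z^2) + (4z)*(5z) + (4z^2)*(1)
Step 2: = 2 + 20 + 4
Step 3: = 26

26


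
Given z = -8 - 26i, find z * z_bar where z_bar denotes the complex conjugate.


Step 1: conj(z) = -8 + 26i
Step 2: z * conj(z) = (-8)^2 + (-26)^2
Step 3: = 64 + 676 = 740

740


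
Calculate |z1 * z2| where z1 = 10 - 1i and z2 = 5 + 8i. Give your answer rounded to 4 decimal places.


Step 1: |z1| = sqrt(10^2 + (-1)^2) = sqrt(101)
Step 2: |z2| = sqrt(5^2 + 8^2) = sqrt(89)
Step 3: |z1*z2| = |z1|*|z2| = sqrt(101) * sqrt(89) = sqrt(101 * 89) = sqrt(8989)
Step 4: = 94.8103

94.8103


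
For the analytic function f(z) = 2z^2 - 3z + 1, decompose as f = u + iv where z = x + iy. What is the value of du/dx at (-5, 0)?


Step 1: f(z) = 2(x+iy)^2 - 3(x+iy) + 1
Step 2: u = 2(x^2 - y^2) - 3x + 1
Step 3: u_x = 4x - 3
Step 4: At (-5, 0): u_x = -20 - 3 = -23

-23


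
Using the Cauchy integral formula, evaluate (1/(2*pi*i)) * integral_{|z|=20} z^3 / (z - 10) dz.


Step 1: f(z) = z^3, a = 10 is inside |z| = 20
Step 2: By Cauchy integral formula: (1/(2pi*i)) * integral = f(a)
Step 3: f(10) = 10^3 = 1000

1000


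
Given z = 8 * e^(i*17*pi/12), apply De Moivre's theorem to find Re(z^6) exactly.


Step 1: By De Moivre's theorem, z^6 = 8^6 * e^(i*6*17*pi/12) = 262144 * (cos(17*pi/2) + i*sin(17*pi/2))
Step 2: |z|^6 = 8^6 = 262144
Step 3: Reduce the angle mod 2*pi: 17*pi/2 - 8*pi = pi/2
Step 4: cos(pi/2) = 0
Step 5: Re(z^6) = 262144 * 0 = 0

0


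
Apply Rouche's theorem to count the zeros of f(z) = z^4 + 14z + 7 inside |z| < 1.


Step 1: On |z| = 1 the three terms have sizes |z^4| = 1^4 = 1, |14z| = 14*1 = 14, |7| = 7
Step 2: The dominant term is g(z) = 14z; let h(z) = z^4 + 7 so f = g + h
Step 3: On |z| = 1: |g| = 14 and |h| <= 1 + 7 = 8
Step 4: Since 14 > 8, |h| < |g| on |z| = 1, so by Rouche f has the same number of zeros as g inside |z| < 1
Step 5: g(z) = 14z has 1 zero (at the origin, multiplicity 1) inside |z| < 1. Answer = 1

1


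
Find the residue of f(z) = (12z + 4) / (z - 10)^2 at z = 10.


Step 1: Pole of order 2 at z = 10
Step 2: Res = lim d/dz [(z - 10)^2 * f(z)] as z -> 10
Step 3: (z - 10)^2 * f(z) = 12z + 4
Step 4: d/dz[12z + 4] = 12

12


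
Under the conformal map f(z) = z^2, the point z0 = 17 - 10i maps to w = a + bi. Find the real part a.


Step 1: z0 = 17 - 10i
Step 2: z0^2 = 17^2 - (-10)^2 - 340i
Step 3: real part = 289 - 100 = 189

189


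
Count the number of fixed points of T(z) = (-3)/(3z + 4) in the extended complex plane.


Step 1: Fixed points satisfy T(z) = z
Step 2: 3z^2 + 4z + 3 = 0
Step 3: Discriminant = 4^2 - 4*3*3 = -20
Step 4: Number of fixed points = 2

2


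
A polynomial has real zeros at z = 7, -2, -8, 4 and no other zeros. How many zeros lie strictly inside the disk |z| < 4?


Step 1: Check each root:
  z = 7: |7| = 7 >= 4
  z = -2: |-2| = 2 < 4
  z = -8: |-8| = 8 >= 4
  z = 4: |4| = 4 >= 4
Step 2: Count = 1

1


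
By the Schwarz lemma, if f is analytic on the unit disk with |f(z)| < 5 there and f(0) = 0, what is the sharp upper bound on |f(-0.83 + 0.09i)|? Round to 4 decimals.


Step 1: g = f/5 maps D -> D with g(0) = 0, so by the Schwarz lemma |g(z)| <= |z|, i.e. |f(z)| <= 5|z|; this is sharp (f(z) = 5z).
Step 2: |z0|^2 = (-0.83)^2 + 0.09^2 = 0.697
Step 3: |z0| = sqrt(0.697) = 0.834865
Step 4: Best bound = 5 * |z0| = 5 * 0.834865 = 4.1743

4.1743


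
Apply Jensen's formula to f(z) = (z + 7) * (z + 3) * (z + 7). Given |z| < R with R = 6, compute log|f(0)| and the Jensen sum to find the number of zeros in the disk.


Jensen's formula: (1/2pi)*integral log|f(Re^it)|dt = log|f(0)| + sum_{|a_k|<R} log(R/|a_k|)
Step 1: f(0) = 7 * 3 * 7 = 147
Step 2: log|f(0)| = log|-7| + log|-3| + log|-7| = 4.9904
Step 3: Zeros inside |z| < 6: -3
Step 4: Jensen sum = log(6/3) = 0.6931
Step 5: n(R) = number of terms in the Jensen sum = count of zeros inside |z| < 6 = 1

1


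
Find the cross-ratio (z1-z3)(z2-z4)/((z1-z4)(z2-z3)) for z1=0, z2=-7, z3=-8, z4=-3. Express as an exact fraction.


Step 1: (z1-z3)(z2-z4) = 8 * (-4) = -32
Step 2: (z1-z4)(z2-z3) = 3 * 1 = 3
Step 3: Cross-ratio = -32/3 = -32/3

-32/3


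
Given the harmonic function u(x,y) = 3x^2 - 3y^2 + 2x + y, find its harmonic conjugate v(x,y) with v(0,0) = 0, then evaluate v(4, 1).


Step 1: v_x = -u_y = 6y - 1
Step 2: v_y = u_x = 6x + 2
Step 3: v = 6xy - x + 2y + C
Step 4: v(0,0) = 0 => C = 0
Step 5: v(4, 1) = 22

22


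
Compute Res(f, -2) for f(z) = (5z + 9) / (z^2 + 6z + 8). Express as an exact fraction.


Step 1: Q(z) = z^2 + 6z + 8 = (z + 2)(z + 4)
Step 2: Q'(z) = 2z + 6
Step 3: Q'(-2) = 2, P(-2) = -1
Step 4: Res = P(-2)/Q'(-2) = -1/2 = -1/2

-1/2


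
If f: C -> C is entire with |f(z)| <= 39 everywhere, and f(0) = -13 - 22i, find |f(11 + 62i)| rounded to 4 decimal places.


Step 1: By Liouville's theorem, a bounded entire function is constant.
Step 2: f(z) = f(0) = -13 - 22i for all z.
Step 3: |f(w)| = |-13 - 22i| = sqrt(169 + 484)
Step 4: = 25.5539

25.5539


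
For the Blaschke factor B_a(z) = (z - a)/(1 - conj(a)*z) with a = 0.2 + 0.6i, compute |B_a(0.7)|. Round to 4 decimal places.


Step 1: Numerator z0 - a = 0.7 - (0.2 + 0.6i) = 0.5 - 0.6i
Step 2: Denominator 1 - conj(a)*z0 = 1 - (0.2 - 0.6i)*0.7 = 0.86 + 0.42i
Step 3: |z0 - a|^2 = 0.5^2 + (-0.6)^2 = 0.61; |1 - conj(a)*z0|^2 = 0.86^2 + 0.42^2 = 0.916
Step 4: |B_a(0.7)| = sqrt(0.61 / 0.916) = sqrt(0.665939)
Step 5: = 0.8161

0.8161


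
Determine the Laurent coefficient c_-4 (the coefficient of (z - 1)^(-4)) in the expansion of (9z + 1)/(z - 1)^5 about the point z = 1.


Step 1: Write the numerator in powers of (z - 1): 9z + 1 = 9(z - 1) + (9*1 + 1) = 9(z - 1) + 10
Step 2: Divide by (z - 1)^5: f(z) = 10(z - 1)^(-5) + 9(z - 1)^(-4)
Step 3: This finite sum is the Laurent series of f about z = 1.
Step 4: Coefficient of (z - 1)^(-4) = coefficient of (z - 1) in the re-centred numerator = 9

9


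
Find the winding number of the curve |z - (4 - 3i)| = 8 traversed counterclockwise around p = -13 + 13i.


Step 1: Center c = (4, -3), radius = 8
Step 2: |p - c|^2 = (-17)^2 + 16^2 = 545
Step 3: r^2 = 64
Step 4: |p-c| > r so winding number = 0

0


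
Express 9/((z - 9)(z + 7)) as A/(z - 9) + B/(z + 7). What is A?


Step 1: Multiply both sides by (z - 9) and set z = 9
Step 2: A = 9 / (9 + 7)
Step 3: A = 9 / 16
Step 4: A = 9/16

9/16


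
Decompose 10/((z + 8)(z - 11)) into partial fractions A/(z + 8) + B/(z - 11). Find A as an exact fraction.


Step 1: Multiply both sides by (z + 8) and set z = -8
Step 2: A = 10 / (-8 - 11)
Step 3: A = 10 / (-19)
Step 4: A = -10/19

-10/19


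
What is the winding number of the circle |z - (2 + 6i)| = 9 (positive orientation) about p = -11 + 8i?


Step 1: Center c = (2, 6), radius = 9
Step 2: |p - c|^2 = (-13)^2 + 2^2 = 173
Step 3: r^2 = 81
Step 4: |p-c| > r so winding number = 0

0


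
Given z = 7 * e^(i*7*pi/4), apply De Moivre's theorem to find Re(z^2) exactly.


Step 1: By De Moivre's theorem, z^2 = 7^2 * e^(i*2*7*pi/4) = 49 * (cos(7*pi/2) + i*sin(7*pi/2))
Step 2: |z|^2 = 7^2 = 49
Step 3: Reduce the angle mod 2*pi: 7*pi/2 - 2*pi = 3*pi/2
Step 4: cos(3*pi/2) = 0
Step 5: Re(z^2) = 49 * 0 = 0

0


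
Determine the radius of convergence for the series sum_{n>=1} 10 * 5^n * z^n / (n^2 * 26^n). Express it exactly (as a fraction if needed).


Step 1: General term a_n = 10 * 5^n / (n^2 * 26^n)
Step 2: By the root test, |a_n|^(1/n) = 10^(1/n) * 5 / (n^(2/n) * 26) -> 5/26 as n -> infinity (since 10^(1/n) -> 1 and n^(2/n) -> 1)
Step 3: R = 1/lim|a_n|^(1/n) = 26/5

26/5


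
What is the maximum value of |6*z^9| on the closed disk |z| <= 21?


Step 1: On |z| = 21, |f(z)| = 6 * |z|^9 = 6 * 21^9
Step 2: By maximum modulus principle, maximum is on boundary.
Step 3: Maximum = 6 * 794280046581 = 4765680279486

4765680279486


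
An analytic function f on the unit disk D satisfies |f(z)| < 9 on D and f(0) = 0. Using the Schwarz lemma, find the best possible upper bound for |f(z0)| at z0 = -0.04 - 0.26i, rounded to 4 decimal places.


Step 1: g = f/9 maps D -> D with g(0) = 0, so by the Schwarz lemma |g(z)| <= |z|, i.e. |f(z)| <= 9|z|; this is sharp (f(z) = 9z).
Step 2: |z0|^2 = (-0.04)^2 + (-0.26)^2 = 0.0692
Step 3: |z0| = sqrt(0.0692) = 0.263059
Step 4: Best bound = 9 * |z0| = 9 * 0.263059 = 2.3675

2.3675


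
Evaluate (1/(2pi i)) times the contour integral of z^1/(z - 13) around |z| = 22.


Step 1: f(z) = z^1, a = 13 is inside |z| = 22
Step 2: By Cauchy integral formula: (1/(2pi*i)) * integral = f(a)
Step 3: f(13) = 13^1 = 13

13


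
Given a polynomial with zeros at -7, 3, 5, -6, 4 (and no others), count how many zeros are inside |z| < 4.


Step 1: Check each root:
  z = -7: |-7| = 7 >= 4
  z = 3: |3| = 3 < 4
  z = 5: |5| = 5 >= 4
  z = -6: |-6| = 6 >= 4
  z = 4: |4| = 4 >= 4
Step 2: Count = 1

1


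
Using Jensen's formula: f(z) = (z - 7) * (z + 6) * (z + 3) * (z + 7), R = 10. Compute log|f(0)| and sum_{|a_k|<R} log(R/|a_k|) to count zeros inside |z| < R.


Jensen's formula: (1/2pi)*integral log|f(Re^it)|dt = log|f(0)| + sum_{|a_k|<R} log(R/|a_k|)
Step 1: f(0) = (-7) * 6 * 3 * 7 = -882
Step 2: log|f(0)| = log|7| + log|-6| + log|-3| + log|-7| = 6.7822
Step 3: Zeros inside |z| < 10: 7, -6, -3, -7
Step 4: Jensen sum = log(10/7) + log(10/6) + log(10/3) + log(10/7) = 2.4281
Step 5: n(R) = number of terms in the Jensen sum = count of zeros inside |z| < 10 = 4

4


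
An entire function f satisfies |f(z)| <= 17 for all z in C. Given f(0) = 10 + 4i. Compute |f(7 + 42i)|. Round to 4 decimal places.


Step 1: By Liouville's theorem, a bounded entire function is constant.
Step 2: f(z) = f(0) = 10 + 4i for all z.
Step 3: |f(w)| = |10 + 4i| = sqrt(100 + 16)
Step 4: = 10.7703

10.7703


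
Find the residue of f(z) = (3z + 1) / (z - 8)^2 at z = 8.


Step 1: Pole of order 2 at z = 8
Step 2: Res = lim d/dz [(z - 8)^2 * f(z)] as z -> 8
Step 3: (z - 8)^2 * f(z) = 3z + 1
Step 4: d/dz[3z + 1] = 3

3


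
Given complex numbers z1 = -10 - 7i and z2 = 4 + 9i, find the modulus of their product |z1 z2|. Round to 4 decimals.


Step 1: |z1| = sqrt((-10)^2 + (-7)^2) = sqrt(149)
Step 2: |z2| = sqrt(4^2 + 9^2) = sqrt(97)
Step 3: |z1*z2| = |z1|*|z2| = sqrt(149) * sqrt(97) = sqrt(149 * 97) = sqrt(14453)
Step 4: = 120.2206

120.2206


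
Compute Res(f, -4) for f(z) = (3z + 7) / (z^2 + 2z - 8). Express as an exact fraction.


Step 1: Q(z) = z^2 + 2z - 8 = (z + 4)(z - 2)
Step 2: Q'(z) = 2z + 2
Step 3: Q'(-4) = -6, P(-4) = -5
Step 4: Res = P(-4)/Q'(-4) = -5/(-6) = 5/6

5/6


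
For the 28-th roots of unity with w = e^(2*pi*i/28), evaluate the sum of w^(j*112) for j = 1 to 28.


Step 1: The sum sum_{j=1}^{n} w^(k*j) equals n if n | k, else 0.
Step 2: Here n = 28, k = 112
Step 3: Does n divide k? 28 | 112 -> True
Step 4: Sum = 28

28


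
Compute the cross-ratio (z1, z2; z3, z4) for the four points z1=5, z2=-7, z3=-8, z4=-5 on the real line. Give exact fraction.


Step 1: (z1-z3)(z2-z4) = 13 * (-2) = -26
Step 2: (z1-z4)(z2-z3) = 10 * 1 = 10
Step 3: Cross-ratio = -26/10 = -13/5

-13/5


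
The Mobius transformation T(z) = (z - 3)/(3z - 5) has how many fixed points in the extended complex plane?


Step 1: Fixed points satisfy T(z) = z
Step 2: 3z^2 - 6z + 3 = 0
Step 3: Discriminant = (-6)^2 - 4*3*3 = 0
Step 4: Number of fixed points = 1

1


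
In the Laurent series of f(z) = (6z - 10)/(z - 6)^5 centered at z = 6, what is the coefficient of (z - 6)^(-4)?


Step 1: Write the numerator in powers of (z - 6): 6z - 10 = 6(z - 6) + (6*6 - 10) = 6(z - 6) + 26
Step 2: Divide by (z - 6)^5: f(z) = 26(z - 6)^(-5) + 6(z - 6)^(-4)
Step 3: This finite sum is the Laurent series of f about z = 6.
Step 4: Coefficient of (z - 6)^(-4) = coefficient of (z - 6) in the re-centred numerator = 6

6


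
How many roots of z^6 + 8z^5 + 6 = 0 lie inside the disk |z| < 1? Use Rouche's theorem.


Step 1: On |z| = 1 the three terms have sizes |z^6| = 1^6 = 1, |8z^5| = 8*1^5 = 8, |6| = 6
Step 2: The dominant term is g(z) = 8z^5; let h(z) = z^6 + 6 so f = g + h
Step 3: On |z| = 1: |g| = 8 and |h| <= 1 + 6 = 7
Step 4: Since 8 > 7, |h| < |g| on |z| = 1, so by Rouche f has the same number of zeros as g inside |z| < 1
Step 5: g(z) = 8z^5 has 5 zeros (at the origin, multiplicity 5) inside |z| < 1. Answer = 5

5


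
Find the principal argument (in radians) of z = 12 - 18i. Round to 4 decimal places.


Step 1: z = 12 - 18i
Step 2: arg(z) = atan2(-18, 12)
Step 3: arg(z) = -0.9828

-0.9828


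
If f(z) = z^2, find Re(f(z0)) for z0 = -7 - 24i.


Step 1: z0 = -7 - 24i
Step 2: z0^2 = (-7)^2 - (-24)^2 + 336i
Step 3: real part = 49 - 576 = -527

-527


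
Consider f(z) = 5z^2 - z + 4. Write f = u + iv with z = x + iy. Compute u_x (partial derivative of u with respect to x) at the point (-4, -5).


Step 1: f(z) = 5(x+iy)^2 - (x+iy) + 4
Step 2: u = 5(x^2 - y^2) - x + 4
Step 3: u_x = 10x - 1
Step 4: At (-4, -5): u_x = -40 - 1 = -41

-41


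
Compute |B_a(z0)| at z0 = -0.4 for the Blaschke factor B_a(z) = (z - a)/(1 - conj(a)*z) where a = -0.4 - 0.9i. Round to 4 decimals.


Step 1: Numerator z0 - a = -0.4 - (-0.4 - 0.9i) = 0 + 0.9i
Step 2: Denominator 1 - conj(a)*z0 = 1 - (-0.4 + 0.9i)*(-0.4) = 0.84 + 0.36i
Step 3: |z0 - a|^2 = 0^2 + 0.9^2 = 0.81; |1 - conj(a)*z0|^2 = 0.84^2 + 0.36^2 = 0.8352
Step 4: |B_a(-0.4)| = sqrt(0.81 / 0.8352) = sqrt(0.969828)
Step 5: = 0.9848

0.9848


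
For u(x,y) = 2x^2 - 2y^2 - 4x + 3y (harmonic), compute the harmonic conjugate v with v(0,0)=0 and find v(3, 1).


Step 1: v_x = -u_y = 4y - 3
Step 2: v_y = u_x = 4x - 4
Step 3: v = 4xy - 3x - 4y + C
Step 4: v(0,0) = 0 => C = 0
Step 5: v(3, 1) = -1

-1


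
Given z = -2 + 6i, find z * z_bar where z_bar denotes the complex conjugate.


Step 1: conj(z) = -2 - 6i
Step 2: z * conj(z) = (-2)^2 + 6^2
Step 3: = 4 + 36 = 40

40


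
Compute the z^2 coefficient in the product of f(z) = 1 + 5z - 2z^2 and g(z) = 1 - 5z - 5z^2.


Step 1: z^2 term in f*g comes from: (1)*(-5z^2) + (5z)*(-5z) + (-2z^2)*(1)
Step 2: = -5 - 25 - 2
Step 3: = -32

-32


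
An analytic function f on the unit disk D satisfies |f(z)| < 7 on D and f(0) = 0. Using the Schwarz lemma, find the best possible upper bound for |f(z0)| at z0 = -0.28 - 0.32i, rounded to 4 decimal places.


Step 1: g = f/7 maps D -> D with g(0) = 0, so by the Schwarz lemma |g(z)| <= |z|, i.e. |f(z)| <= 7|z|; this is sharp (f(z) = 7z).
Step 2: |z0|^2 = (-0.28)^2 + (-0.32)^2 = 0.1808
Step 3: |z0| = sqrt(0.1808) = 0.425206
Step 4: Best bound = 7 * |z0| = 7 * 0.425206 = 2.9764

2.9764


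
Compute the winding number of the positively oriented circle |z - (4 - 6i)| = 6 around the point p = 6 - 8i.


Step 1: Center c = (4, -6), radius = 6
Step 2: |p - c|^2 = 2^2 + (-2)^2 = 8
Step 3: r^2 = 36
Step 4: |p-c| < r so winding number = 1

1


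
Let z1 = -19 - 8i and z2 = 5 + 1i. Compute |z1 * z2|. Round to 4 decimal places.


Step 1: |z1| = sqrt((-19)^2 + (-8)^2) = sqrt(425)
Step 2: |z2| = sqrt(5^2 + 1^2) = sqrt(26)
Step 3: |z1*z2| = |z1|*|z2| = sqrt(425) * sqrt(26) = sqrt(425 * 26) = sqrt(11050)
Step 4: = 105.119

105.119


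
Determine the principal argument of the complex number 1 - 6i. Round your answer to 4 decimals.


Step 1: z = 1 - 6i
Step 2: arg(z) = atan2(-6, 1)
Step 3: arg(z) = -1.4056

-1.4056


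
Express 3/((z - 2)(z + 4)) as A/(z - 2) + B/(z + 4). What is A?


Step 1: Multiply both sides by (z - 2) and set z = 2
Step 2: A = 3 / (2 + 4)
Step 3: A = 3 / 6
Step 4: A = 1/2

1/2


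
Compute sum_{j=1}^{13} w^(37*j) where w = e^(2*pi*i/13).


Step 1: The sum sum_{j=1}^{n} w^(k*j) equals n if n | k, else 0.
Step 2: Here n = 13, k = 37
Step 3: Does n divide k? 13 | 37 -> False
Step 4: Sum = 0

0


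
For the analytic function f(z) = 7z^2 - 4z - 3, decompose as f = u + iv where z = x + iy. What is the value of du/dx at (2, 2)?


Step 1: f(z) = 7(x+iy)^2 - 4(x+iy) - 3
Step 2: u = 7(x^2 - y^2) - 4x - 3
Step 3: u_x = 14x - 4
Step 4: At (2, 2): u_x = 28 - 4 = 24

24


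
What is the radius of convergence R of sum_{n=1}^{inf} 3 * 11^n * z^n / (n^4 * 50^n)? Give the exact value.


Step 1: General term a_n = 3 * 11^n / (n^4 * 50^n)
Step 2: By the root test, |a_n|^(1/n) = 3^(1/n) * 11 / (n^(4/n) * 50) -> 11/50 as n -> infinity (since 3^(1/n) -> 1 and n^(4/n) -> 1)
Step 3: R = 1/lim|a_n|^(1/n) = 50/11

50/11


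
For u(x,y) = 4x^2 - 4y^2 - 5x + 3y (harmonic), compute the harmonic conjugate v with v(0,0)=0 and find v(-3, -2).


Step 1: v_x = -u_y = 8y - 3
Step 2: v_y = u_x = 8x - 5
Step 3: v = 8xy - 3x - 5y + C
Step 4: v(0,0) = 0 => C = 0
Step 5: v(-3, -2) = 67

67


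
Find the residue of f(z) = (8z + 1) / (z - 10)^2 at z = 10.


Step 1: Pole of order 2 at z = 10
Step 2: Res = lim d/dz [(z - 10)^2 * f(z)] as z -> 10
Step 3: (z - 10)^2 * f(z) = 8z + 1
Step 4: d/dz[8z + 1] = 8

8


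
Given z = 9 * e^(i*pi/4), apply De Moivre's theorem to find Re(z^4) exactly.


Step 1: By De Moivre's theorem, z^4 = 9^4 * e^(i*4*pi/4) = 6561 * (cos(pi) + i*sin(pi))
Step 2: |z|^4 = 9^4 = 6561
Step 3: The angle pi already lies in [0, 2*pi)
Step 4: cos(pi) = -1
Step 5: Re(z^4) = 6561 * (-1) = -6561

-6561


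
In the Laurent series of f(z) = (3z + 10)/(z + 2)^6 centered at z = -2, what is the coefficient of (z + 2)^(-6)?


Step 1: Write the numerator in powers of (z + 2): 3z + 10 = 3(z + 2) + (3*(-2) + 10) = 3(z + 2) + 4
Step 2: Divide by (z + 2)^6: f(z) = 4(z + 2)^(-6) + 3(z + 2)^(-5)
Step 3: This finite sum is the Laurent series of f about z = -2.
Step 4: Coefficient of (z + 2)^(-6) = 3*(-2) + 10 = 4

4


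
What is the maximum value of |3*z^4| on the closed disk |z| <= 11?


Step 1: On |z| = 11, |f(z)| = 3 * |z|^4 = 3 * 11^4
Step 2: By maximum modulus principle, maximum is on boundary.
Step 3: Maximum = 3 * 14641 = 43923

43923


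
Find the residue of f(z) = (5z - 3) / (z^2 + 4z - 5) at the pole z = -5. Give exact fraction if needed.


Step 1: Q(z) = z^2 + 4z - 5 = (z + 5)(z - 1)
Step 2: Q'(z) = 2z + 4
Step 3: Q'(-5) = -6, P(-5) = -28
Step 4: Res = P(-5)/Q'(-5) = -28/(-6) = 14/3

14/3


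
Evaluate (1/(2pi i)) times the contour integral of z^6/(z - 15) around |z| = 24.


Step 1: f(z) = z^6, a = 15 is inside |z| = 24
Step 2: By Cauchy integral formula: (1/(2pi*i)) * integral = f(a)
Step 3: f(15) = 15^6 = 11390625

11390625


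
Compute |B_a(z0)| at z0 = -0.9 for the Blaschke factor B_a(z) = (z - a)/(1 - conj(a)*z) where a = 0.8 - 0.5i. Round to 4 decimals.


Step 1: Numerator z0 - a = -0.9 - (0.8 - 0.5i) = -1.7 + 0.5i
Step 2: Denominator 1 - conj(a)*z0 = 1 - (0.8 + 0.5i)*(-0.9) = 1.72 + 0.45i
Step 3: |z0 - a|^2 = (-1.7)^2 + 0.5^2 = 3.14; |1 - conj(a)*z0|^2 = 1.72^2 + 0.45^2 = 3.1609
Step 4: |B_a(-0.9)| = sqrt(3.14 / 3.1609) = sqrt(0.993388)
Step 5: = 0.9967

0.9967


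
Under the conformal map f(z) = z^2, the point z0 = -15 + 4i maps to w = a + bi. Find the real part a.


Step 1: z0 = -15 + 4i
Step 2: z0^2 = (-15)^2 - 4^2 - 120i
Step 3: real part = 225 - 16 = 209

209


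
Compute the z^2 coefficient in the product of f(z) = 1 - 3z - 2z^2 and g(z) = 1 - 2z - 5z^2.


Step 1: z^2 term in f*g comes from: (1)*(-5z^2) + (-3z)*(-2z) + (-2z^2)*(1)
Step 2: = -5 + 6 - 2
Step 3: = -1

-1


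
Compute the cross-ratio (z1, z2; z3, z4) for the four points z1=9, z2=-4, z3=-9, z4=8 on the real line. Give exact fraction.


Step 1: (z1-z3)(z2-z4) = 18 * (-12) = -216
Step 2: (z1-z4)(z2-z3) = 1 * 5 = 5
Step 3: Cross-ratio = -216/5 = -216/5

-216/5


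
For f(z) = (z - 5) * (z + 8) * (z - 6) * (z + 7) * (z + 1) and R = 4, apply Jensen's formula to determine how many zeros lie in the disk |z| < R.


Jensen's formula: (1/2pi)*integral log|f(Re^it)|dt = log|f(0)| + sum_{|a_k|<R} log(R/|a_k|)
Step 1: f(0) = (-5) * 8 * (-6) * 7 * 1 = 1680
Step 2: log|f(0)| = log|5| + log|-8| + log|6| + log|-7| + log|-1| = 7.4265
Step 3: Zeros inside |z| < 4: -1
Step 4: Jensen sum = log(4/1) = 1.3863
Step 5: n(R) = number of terms in the Jensen sum = count of zeros inside |z| < 4 = 1

1


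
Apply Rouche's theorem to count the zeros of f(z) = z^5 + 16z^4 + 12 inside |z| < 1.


Step 1: On |z| = 1 the three terms have sizes |z^5| = 1^5 = 1, |16z^4| = 16*1^4 = 16, |12| = 12
Step 2: The dominant term is g(z) = 16z^4; let h(z) = z^5 + 12 so f = g + h
Step 3: On |z| = 1: |g| = 16 and |h| <= 1 + 12 = 13
Step 4: Since 16 > 13, |h| < |g| on |z| = 1, so by Rouche f has the same number of zeros as g inside |z| < 1
Step 5: g(z) = 16z^4 has 4 zeros (at the origin, multiplicity 4) inside |z| < 1. Answer = 4

4


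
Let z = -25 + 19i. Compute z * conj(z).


Step 1: conj(z) = -25 - 19i
Step 2: z * conj(z) = (-25)^2 + 19^2
Step 3: = 625 + 361 = 986

986


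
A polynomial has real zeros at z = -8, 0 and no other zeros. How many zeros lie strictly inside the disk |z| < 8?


Step 1: Check each root:
  z = -8: |-8| = 8 >= 8
  z = 0: |0| = 0 < 8
Step 2: Count = 1

1


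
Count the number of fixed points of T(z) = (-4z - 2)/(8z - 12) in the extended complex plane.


Step 1: Fixed points satisfy T(z) = z
Step 2: 8z^2 - 8z + 2 = 0
Step 3: Discriminant = (-8)^2 - 4*8*2 = 0
Step 4: Number of fixed points = 1

1


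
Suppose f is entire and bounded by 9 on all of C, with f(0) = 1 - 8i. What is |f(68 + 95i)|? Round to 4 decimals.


Step 1: By Liouville's theorem, a bounded entire function is constant.
Step 2: f(z) = f(0) = 1 - 8i for all z.
Step 3: |f(w)| = |1 - 8i| = sqrt(1 + 64)
Step 4: = 8.0623

8.0623


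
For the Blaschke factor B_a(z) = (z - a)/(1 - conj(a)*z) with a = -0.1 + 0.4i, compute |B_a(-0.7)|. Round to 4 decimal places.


Step 1: Numerator z0 - a = -0.7 - (-0.1 + 0.4i) = -0.6 - 0.4i
Step 2: Denominator 1 - conj(a)*z0 = 1 - (-0.1 - 0.4i)*(-0.7) = 0.93 - 0.28i
Step 3: |z0 - a|^2 = (-0.6)^2 + (-0.4)^2 = 0.52; |1 - conj(a)*z0|^2 = 0.93^2 + (-0.28)^2 = 0.9433
Step 4: |B_a(-0.7)| = sqrt(0.52 / 0.9433) = sqrt(0.551256)
Step 5: = 0.7425

0.7425


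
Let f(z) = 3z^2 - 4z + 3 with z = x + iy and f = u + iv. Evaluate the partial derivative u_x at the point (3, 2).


Step 1: f(z) = 3(x+iy)^2 - 4(x+iy) + 3
Step 2: u = 3(x^2 - y^2) - 4x + 3
Step 3: u_x = 6x - 4
Step 4: At (3, 2): u_x = 18 - 4 = 14

14


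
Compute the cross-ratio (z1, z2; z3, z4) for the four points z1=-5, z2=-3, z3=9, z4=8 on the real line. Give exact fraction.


Step 1: (z1-z3)(z2-z4) = (-14) * (-11) = 154
Step 2: (z1-z4)(z2-z3) = (-13) * (-12) = 156
Step 3: Cross-ratio = 154/156 = 77/78

77/78


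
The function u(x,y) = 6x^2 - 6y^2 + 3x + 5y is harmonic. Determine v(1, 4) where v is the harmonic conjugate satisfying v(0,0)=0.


Step 1: v_x = -u_y = 12y - 5
Step 2: v_y = u_x = 12x + 3
Step 3: v = 12xy - 5x + 3y + C
Step 4: v(0,0) = 0 => C = 0
Step 5: v(1, 4) = 55

55


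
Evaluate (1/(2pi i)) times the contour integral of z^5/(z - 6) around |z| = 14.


Step 1: f(z) = z^5, a = 6 is inside |z| = 14
Step 2: By Cauchy integral formula: (1/(2pi*i)) * integral = f(a)
Step 3: f(6) = 6^5 = 7776

7776


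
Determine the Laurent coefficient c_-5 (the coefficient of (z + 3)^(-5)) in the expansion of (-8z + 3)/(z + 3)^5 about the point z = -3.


Step 1: Write the numerator in powers of (z + 3): -8z + 3 = -8(z + 3) + (-8*(-3) + 3) = -8(z + 3) + 27
Step 2: Divide by (z + 3)^5: f(z) = 27(z + 3)^(-5) - 8(z + 3)^(-4)
Step 3: This finite sum is the Laurent series of f about z = -3.
Step 4: Coefficient of (z + 3)^(-5) = -8*(-3) + 3 = 27

27


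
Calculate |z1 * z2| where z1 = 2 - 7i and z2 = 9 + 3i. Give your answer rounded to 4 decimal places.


Step 1: |z1| = sqrt(2^2 + (-7)^2) = sqrt(53)
Step 2: |z2| = sqrt(9^2 + 3^2) = sqrt(90)
Step 3: |z1*z2| = |z1|*|z2| = sqrt(53) * sqrt(90) = sqrt(53 * 90) = sqrt(4770)
Step 4: = 69.0652

69.0652


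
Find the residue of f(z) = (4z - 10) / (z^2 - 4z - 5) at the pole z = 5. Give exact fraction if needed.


Step 1: Q(z) = z^2 - 4z - 5 = (z - 5)(z + 1)
Step 2: Q'(z) = 2z - 4
Step 3: Q'(5) = 6, P(5) = 10
Step 4: Res = P(5)/Q'(5) = 10/6 = 5/3

5/3


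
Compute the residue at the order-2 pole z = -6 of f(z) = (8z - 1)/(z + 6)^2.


Step 1: Pole of order 2 at z = -6
Step 2: Res = lim d/dz [(z + 6)^2 * f(z)] as z -> -6
Step 3: (z + 6)^2 * f(z) = 8z - 1
Step 4: d/dz[8z - 1] = 8

8


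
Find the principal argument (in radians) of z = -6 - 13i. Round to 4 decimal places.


Step 1: z = -6 - 13i
Step 2: arg(z) = atan2(-13, -6)
Step 3: arg(z) = -2.0032

-2.0032


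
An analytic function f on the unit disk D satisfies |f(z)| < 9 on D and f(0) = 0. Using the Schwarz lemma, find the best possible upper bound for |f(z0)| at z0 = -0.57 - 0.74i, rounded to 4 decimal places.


Step 1: g = f/9 maps D -> D with g(0) = 0, so by the Schwarz lemma |g(z)| <= |z|, i.e. |f(z)| <= 9|z|; this is sharp (f(z) = 9z).
Step 2: |z0|^2 = (-0.57)^2 + (-0.74)^2 = 0.8725
Step 3: |z0| = sqrt(0.8725) = 0.934077
Step 4: Best bound = 9 * |z0| = 9 * 0.934077 = 8.4067

8.4067


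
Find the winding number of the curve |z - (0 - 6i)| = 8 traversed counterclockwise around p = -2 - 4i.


Step 1: Center c = (0, -6), radius = 8
Step 2: |p - c|^2 = (-2)^2 + 2^2 = 8
Step 3: r^2 = 64
Step 4: |p-c| < r so winding number = 1

1


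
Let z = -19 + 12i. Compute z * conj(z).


Step 1: conj(z) = -19 - 12i
Step 2: z * conj(z) = (-19)^2 + 12^2
Step 3: = 361 + 144 = 505

505


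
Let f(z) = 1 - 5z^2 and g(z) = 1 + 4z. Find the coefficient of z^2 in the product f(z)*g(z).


Step 1: z^2 term in f*g comes from: (1)*(0) + (0)*(4z) + (-5z^2)*(1)
Step 2: = 0 + 0 - 5
Step 3: = -5

-5


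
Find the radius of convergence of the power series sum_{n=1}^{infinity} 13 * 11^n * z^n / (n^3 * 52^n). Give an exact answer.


Step 1: General term a_n = 13 * 11^n / (n^3 * 52^n)
Step 2: By the root test, |a_n|^(1/n) = 13^(1/n) * 11 / (n^(3/n) * 52) -> 11/52 as n -> infinity (since 13^(1/n) -> 1 and n^(3/n) -> 1)
Step 3: R = 1/lim|a_n|^(1/n) = 52/11

52/11


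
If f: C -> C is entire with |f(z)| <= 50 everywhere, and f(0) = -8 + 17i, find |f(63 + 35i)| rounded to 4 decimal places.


Step 1: By Liouville's theorem, a bounded entire function is constant.
Step 2: f(z) = f(0) = -8 + 17i for all z.
Step 3: |f(w)| = |-8 + 17i| = sqrt(64 + 289)
Step 4: = 18.7883

18.7883


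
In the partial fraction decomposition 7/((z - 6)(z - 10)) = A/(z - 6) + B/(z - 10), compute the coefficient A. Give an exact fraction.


Step 1: Multiply both sides by (z - 6) and set z = 6
Step 2: A = 7 / (6 - 10)
Step 3: A = 7 / (-4)
Step 4: A = -7/4

-7/4


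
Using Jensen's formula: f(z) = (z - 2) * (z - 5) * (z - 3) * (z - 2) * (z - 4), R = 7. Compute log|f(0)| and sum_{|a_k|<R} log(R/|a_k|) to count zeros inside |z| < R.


Jensen's formula: (1/2pi)*integral log|f(Re^it)|dt = log|f(0)| + sum_{|a_k|<R} log(R/|a_k|)
Step 1: f(0) = (-2) * (-5) * (-3) * (-2) * (-4) = -240
Step 2: log|f(0)| = log|2| + log|5| + log|3| + log|2| + log|4| = 5.4806
Step 3: Zeros inside |z| < 7: 2, 5, 3, 2, 4
Step 4: Jensen sum = log(7/2) + log(7/5) + log(7/3) + log(7/2) + log(7/4) = 4.2489
Step 5: n(R) = number of terms in the Jensen sum = count of zeros inside |z| < 7 = 5

5


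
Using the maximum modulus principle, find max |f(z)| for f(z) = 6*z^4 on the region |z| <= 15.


Step 1: On |z| = 15, |f(z)| = 6 * |z|^4 = 6 * 15^4
Step 2: By maximum modulus principle, maximum is on boundary.
Step 3: Maximum = 6 * 50625 = 303750

303750


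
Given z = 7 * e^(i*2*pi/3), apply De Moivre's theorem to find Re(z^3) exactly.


Step 1: By De Moivre's theorem, z^3 = 7^3 * e^(i*3*2*pi/3) = 343 * (cos(2*pi) + i*sin(2*pi))
Step 2: |z|^3 = 7^3 = 343
Step 3: Reduce the angle mod 2*pi: 2*pi - 2*pi = 0
Step 4: cos(0) = 1
Step 5: Re(z^3) = 343 * 1 = 343

343


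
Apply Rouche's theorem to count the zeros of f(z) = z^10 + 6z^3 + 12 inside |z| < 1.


Step 1: On |z| = 1 the three terms have sizes |z^10| = 1^10 = 1, |6z^3| = 6*1^3 = 6, |12| = 12
Step 2: The dominant term is g(z) = 12; let h(z) = z^10 + 6z^3 so f = g + h
Step 3: On |z| = 1: |g| = 12 and |h| <= 1 + 6 = 7
Step 4: Since 12 > 7, |h| < |g| on |z| = 1, so by Rouche f has the same number of zeros as g inside |z| < 1
Step 5: g(z) = 12 is a nonzero constant with no zeros inside |z| < 1. Answer = 0

0


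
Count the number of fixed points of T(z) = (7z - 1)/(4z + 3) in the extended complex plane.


Step 1: Fixed points satisfy T(z) = z
Step 2: 4z^2 - 4z + 1 = 0
Step 3: Discriminant = (-4)^2 - 4*4*1 = 0
Step 4: Number of fixed points = 1

1


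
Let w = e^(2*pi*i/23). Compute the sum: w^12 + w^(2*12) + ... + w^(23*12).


Step 1: The sum sum_{j=1}^{n} w^(k*j) equals n if n | k, else 0.
Step 2: Here n = 23, k = 12
Step 3: Does n divide k? 23 | 12 -> False
Step 4: Sum = 0

0


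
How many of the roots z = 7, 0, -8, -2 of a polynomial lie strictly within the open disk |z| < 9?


Step 1: Check each root:
  z = 7: |7| = 7 < 9
  z = 0: |0| = 0 < 9
  z = -8: |-8| = 8 < 9
  z = -2: |-2| = 2 < 9
Step 2: Count = 4

4


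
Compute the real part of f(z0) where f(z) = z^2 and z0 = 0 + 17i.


Step 1: z0 = 0 + 17i
Step 2: z0^2 = 0^2 - 17^2 + 0i
Step 3: real part = 0 - 289 = -289

-289


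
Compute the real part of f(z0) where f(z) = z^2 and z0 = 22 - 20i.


Step 1: z0 = 22 - 20i
Step 2: z0^2 = 22^2 - (-20)^2 - 880i
Step 3: real part = 484 - 400 = 84

84


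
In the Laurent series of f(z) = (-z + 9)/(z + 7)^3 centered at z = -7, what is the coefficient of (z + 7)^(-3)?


Step 1: Write the numerator in powers of (z + 7): -z + 9 = -(z + 7) + (-1*(-7) + 9) = -(z + 7) + 16
Step 2: Divide by (z + 7)^3: f(z) = 16(z + 7)^(-3) - (z + 7)^(-2)
Step 3: This finite sum is the Laurent series of f about z = -7.
Step 4: Coefficient of (z + 7)^(-3) = -1*(-7) + 9 = 16

16


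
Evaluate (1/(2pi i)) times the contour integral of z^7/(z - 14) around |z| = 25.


Step 1: f(z) = z^7, a = 14 is inside |z| = 25
Step 2: By Cauchy integral formula: (1/(2pi*i)) * integral = f(a)
Step 3: f(14) = 14^7 = 105413504

105413504


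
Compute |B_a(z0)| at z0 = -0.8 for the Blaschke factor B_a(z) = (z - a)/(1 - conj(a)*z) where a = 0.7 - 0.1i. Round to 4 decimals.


Step 1: Numerator z0 - a = -0.8 - (0.7 - 0.1i) = -1.5 + 0.1i
Step 2: Denominator 1 - conj(a)*z0 = 1 - (0.7 + 0.1i)*(-0.8) = 1.56 + 0.08i
Step 3: |z0 - a|^2 = (-1.5)^2 + 0.1^2 = 2.26; |1 - conj(a)*z0|^2 = 1.56^2 + 0.08^2 = 2.44
Step 4: |B_a(-0.8)| = sqrt(2.26 / 2.44) = sqrt(0.92623)
Step 5: = 0.9624

0.9624


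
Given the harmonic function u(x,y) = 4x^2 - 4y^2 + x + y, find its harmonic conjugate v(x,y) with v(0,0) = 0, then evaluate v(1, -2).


Step 1: v_x = -u_y = 8y - 1
Step 2: v_y = u_x = 8x + 1
Step 3: v = 8xy - x + y + C
Step 4: v(0,0) = 0 => C = 0
Step 5: v(1, -2) = -19

-19


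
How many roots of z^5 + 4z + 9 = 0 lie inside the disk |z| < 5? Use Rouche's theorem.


Step 1: On |z| = 5 the three terms have sizes |z^5| = 5^5 = 3125, |4z| = 4*5 = 20, |9| = 9
Step 2: The dominant term is g(z) = z^5; let h(z) = 4z + 9 so f = g + h
Step 3: On |z| = 5: |g| = 3125 and |h| <= 20 + 9 = 29
Step 4: Since 3125 > 29, |h| < |g| on |z| = 5, so by Rouche f has the same number of zeros as g inside |z| < 5
Step 5: g(z) = z^5 has 5 zeros (all at the origin) inside |z| < 5. Answer = 5

5


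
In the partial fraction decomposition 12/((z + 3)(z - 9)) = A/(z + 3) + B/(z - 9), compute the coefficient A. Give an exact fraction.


Step 1: Multiply both sides by (z + 3) and set z = -3
Step 2: A = 12 / (-3 - 9)
Step 3: A = 12 / (-12)
Step 4: A = -1

-1


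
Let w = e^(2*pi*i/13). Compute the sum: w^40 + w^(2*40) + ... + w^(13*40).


Step 1: The sum sum_{j=1}^{n} w^(k*j) equals n if n | k, else 0.
Step 2: Here n = 13, k = 40
Step 3: Does n divide k? 13 | 40 -> False
Step 4: Sum = 0

0


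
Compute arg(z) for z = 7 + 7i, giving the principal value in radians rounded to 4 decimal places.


Step 1: z = 7 + 7i
Step 2: arg(z) = atan2(7, 7)
Step 3: arg(z) = 0.7854

0.7854


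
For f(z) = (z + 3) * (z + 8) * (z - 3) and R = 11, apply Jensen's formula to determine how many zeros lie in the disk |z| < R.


Jensen's formula: (1/2pi)*integral log|f(Re^it)|dt = log|f(0)| + sum_{|a_k|<R} log(R/|a_k|)
Step 1: f(0) = 3 * 8 * (-3) = -72
Step 2: log|f(0)| = log|-3| + log|-8| + log|3| = 4.2767
Step 3: Zeros inside |z| < 11: -3, -8, 3
Step 4: Jensen sum = log(11/3) + log(11/8) + log(11/3) = 2.917
Step 5: n(R) = number of terms in the Jensen sum = count of zeros inside |z| < 11 = 3

3


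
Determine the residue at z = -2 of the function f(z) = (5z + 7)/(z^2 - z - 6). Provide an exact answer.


Step 1: Q(z) = z^2 - z - 6 = (z + 2)(z - 3)
Step 2: Q'(z) = 2z - 1
Step 3: Q'(-2) = -5, P(-2) = -3
Step 4: Res = P(-2)/Q'(-2) = -3/(-5) = 3/5

3/5


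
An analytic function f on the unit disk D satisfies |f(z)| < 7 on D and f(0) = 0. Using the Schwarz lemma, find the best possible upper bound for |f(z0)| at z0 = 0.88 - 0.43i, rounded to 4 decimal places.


Step 1: g = f/7 maps D -> D with g(0) = 0, so by the Schwarz lemma |g(z)| <= |z|, i.e. |f(z)| <= 7|z|; this is sharp (f(z) = 7z).
Step 2: |z0|^2 = 0.88^2 + (-0.43)^2 = 0.9593
Step 3: |z0| = sqrt(0.9593) = 0.979439
Step 4: Best bound = 7 * |z0| = 7 * 0.979439 = 6.8561

6.8561


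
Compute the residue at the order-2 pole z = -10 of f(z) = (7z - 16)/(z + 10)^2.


Step 1: Pole of order 2 at z = -10
Step 2: Res = lim d/dz [(z + 10)^2 * f(z)] as z -> -10
Step 3: (z + 10)^2 * f(z) = 7z - 16
Step 4: d/dz[7z - 16] = 7

7


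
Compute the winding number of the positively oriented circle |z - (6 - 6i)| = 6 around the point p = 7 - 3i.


Step 1: Center c = (6, -6), radius = 6
Step 2: |p - c|^2 = 1^2 + 3^2 = 10
Step 3: r^2 = 36
Step 4: |p-c| < r so winding number = 1

1


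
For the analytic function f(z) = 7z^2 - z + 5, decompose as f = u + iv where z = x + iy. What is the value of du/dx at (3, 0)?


Step 1: f(z) = 7(x+iy)^2 - (x+iy) + 5
Step 2: u = 7(x^2 - y^2) - x + 5
Step 3: u_x = 14x - 1
Step 4: At (3, 0): u_x = 42 - 1 = 41

41


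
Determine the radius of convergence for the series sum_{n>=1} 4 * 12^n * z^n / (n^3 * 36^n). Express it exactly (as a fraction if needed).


Step 1: General term a_n = 4 * 12^n / (n^3 * 36^n)
Step 2: By the root test, |a_n|^(1/n) = 4^(1/n) * 12 / (n^(3/n) * 36) -> 12/36 as n -> infinity (since 4^(1/n) -> 1 and n^(3/n) -> 1)
Step 3: R = 1/lim|a_n|^(1/n) = 36/12 = 3

3


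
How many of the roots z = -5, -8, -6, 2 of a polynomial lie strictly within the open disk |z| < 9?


Step 1: Check each root:
  z = -5: |-5| = 5 < 9
  z = -8: |-8| = 8 < 9
  z = -6: |-6| = 6 < 9
  z = 2: |2| = 2 < 9
Step 2: Count = 4

4


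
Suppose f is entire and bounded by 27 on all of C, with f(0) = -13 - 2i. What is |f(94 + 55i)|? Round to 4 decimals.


Step 1: By Liouville's theorem, a bounded entire function is constant.
Step 2: f(z) = f(0) = -13 - 2i for all z.
Step 3: |f(w)| = |-13 - 2i| = sqrt(169 + 4)
Step 4: = 13.1529

13.1529


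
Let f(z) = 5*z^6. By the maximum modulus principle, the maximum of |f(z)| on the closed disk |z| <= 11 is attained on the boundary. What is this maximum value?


Step 1: On |z| = 11, |f(z)| = 5 * |z|^6 = 5 * 11^6
Step 2: By maximum modulus principle, maximum is on boundary.
Step 3: Maximum = 5 * 1771561 = 8857805

8857805


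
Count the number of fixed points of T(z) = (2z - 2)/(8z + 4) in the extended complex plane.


Step 1: Fixed points satisfy T(z) = z
Step 2: 8z^2 + 2z + 2 = 0
Step 3: Discriminant = 2^2 - 4*8*2 = -60
Step 4: Number of fixed points = 2

2


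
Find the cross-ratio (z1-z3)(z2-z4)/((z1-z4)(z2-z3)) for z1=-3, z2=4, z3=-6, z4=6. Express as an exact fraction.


Step 1: (z1-z3)(z2-z4) = 3 * (-2) = -6
Step 2: (z1-z4)(z2-z3) = (-9) * 10 = -90
Step 3: Cross-ratio = 6/90 = 1/15

1/15


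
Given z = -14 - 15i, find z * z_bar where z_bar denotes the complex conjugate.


Step 1: conj(z) = -14 + 15i
Step 2: z * conj(z) = (-14)^2 + (-15)^2
Step 3: = 196 + 225 = 421

421


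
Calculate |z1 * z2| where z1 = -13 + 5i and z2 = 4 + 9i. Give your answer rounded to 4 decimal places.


Step 1: |z1| = sqrt((-13)^2 + 5^2) = sqrt(194)
Step 2: |z2| = sqrt(4^2 + 9^2) = sqrt(97)
Step 3: |z1*z2| = |z1|*|z2| = sqrt(194) * sqrt(97) = sqrt(194 * 97) = sqrt(18818)
Step 4: = 137.1787

137.1787


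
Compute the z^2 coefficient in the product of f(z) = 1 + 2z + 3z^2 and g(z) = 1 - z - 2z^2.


Step 1: z^2 term in f*g comes from: (1)*(-2z^2) + (2z)*(-z) + (3z^2)*(1)
Step 2: = -2 - 2 + 3
Step 3: = -1

-1


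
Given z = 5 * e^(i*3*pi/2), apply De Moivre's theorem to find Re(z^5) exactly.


Step 1: By De Moivre's theorem, z^5 = 5^5 * e^(i*5*3*pi/2) = 3125 * (cos(15*pi/2) + i*sin(15*pi/2))
Step 2: |z|^5 = 5^5 = 3125
Step 3: Reduce the angle mod 2*pi: 15*pi/2 - 6*pi = 3*pi/2
Step 4: cos(3*pi/2) = 0
Step 5: Re(z^5) = 3125 * 0 = 0

0


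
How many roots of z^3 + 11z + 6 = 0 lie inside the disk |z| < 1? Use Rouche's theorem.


Step 1: On |z| = 1 the three terms have sizes |z^3| = 1^3 = 1, |11z| = 11*1 = 11, |6| = 6
Step 2: The dominant term is g(z) = 11z; let h(z) = z^3 + 6 so f = g + h
Step 3: On |z| = 1: |g| = 11 and |h| <= 1 + 6 = 7
Step 4: Since 11 > 7, |h| < |g| on |z| = 1, so by Rouche f has the same number of zeros as g inside |z| < 1
Step 5: g(z) = 11z has 1 zero (at the origin, multiplicity 1) inside |z| < 1. Answer = 1

1


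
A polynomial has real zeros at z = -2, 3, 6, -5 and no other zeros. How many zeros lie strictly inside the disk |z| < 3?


Step 1: Check each root:
  z = -2: |-2| = 2 < 3
  z = 3: |3| = 3 >= 3
  z = 6: |6| = 6 >= 3
  z = -5: |-5| = 5 >= 3
Step 2: Count = 1

1


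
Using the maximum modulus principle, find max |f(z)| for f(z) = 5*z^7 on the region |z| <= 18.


Step 1: On |z| = 18, |f(z)| = 5 * |z|^7 = 5 * 18^7
Step 2: By maximum modulus principle, maximum is on boundary.
Step 3: Maximum = 5 * 612220032 = 3061100160

3061100160


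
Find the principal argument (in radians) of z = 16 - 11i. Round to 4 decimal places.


Step 1: z = 16 - 11i
Step 2: arg(z) = atan2(-11, 16)
Step 3: arg(z) = -0.6023

-0.6023


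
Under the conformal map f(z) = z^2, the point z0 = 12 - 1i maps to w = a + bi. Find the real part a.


Step 1: z0 = 12 - 1i
Step 2: z0^2 = 12^2 - (-1)^2 - 24i
Step 3: real part = 144 - 1 = 143

143


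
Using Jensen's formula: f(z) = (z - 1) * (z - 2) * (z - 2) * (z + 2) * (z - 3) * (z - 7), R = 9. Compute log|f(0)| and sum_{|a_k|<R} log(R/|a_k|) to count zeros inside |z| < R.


Jensen's formula: (1/2pi)*integral log|f(Re^it)|dt = log|f(0)| + sum_{|a_k|<R} log(R/|a_k|)
Step 1: f(0) = (-1) * (-2) * (-2) * 2 * (-3) * (-7) = -168
Step 2: log|f(0)| = log|1| + log|2| + log|2| + log|-2| + log|3| + log|7| = 5.124
Step 3: Zeros inside |z| < 9: 1, 2, 2, -2, 3, 7
Step 4: Jensen sum = log(9/1) + log(9/2) + log(9/2) + log(9/2) + log(9/3) + log(9/7) = 8.0594
Step 5: n(R) = number of terms in the Jensen sum = count of zeros inside |z| < 9 = 6

6


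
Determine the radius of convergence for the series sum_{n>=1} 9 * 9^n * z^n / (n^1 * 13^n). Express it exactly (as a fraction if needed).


Step 1: General term a_n = 9 * 9^n / (n^1 * 13^n)
Step 2: By the root test, |a_n|^(1/n) = 9^(1/n) * 9 / (n^(1/n) * 13) -> 9/13 as n -> infinity (since 9^(1/n) -> 1 and n^(1/n) -> 1)
Step 3: R = 1/lim|a_n|^(1/n) = 13/9

13/9


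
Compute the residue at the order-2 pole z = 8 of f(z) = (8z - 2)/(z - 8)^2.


Step 1: Pole of order 2 at z = 8
Step 2: Res = lim d/dz [(z - 8)^2 * f(z)] as z -> 8
Step 3: (z - 8)^2 * f(z) = 8z - 2
Step 4: d/dz[8z - 2] = 8

8


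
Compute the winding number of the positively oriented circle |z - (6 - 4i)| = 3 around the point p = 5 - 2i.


Step 1: Center c = (6, -4), radius = 3
Step 2: |p - c|^2 = (-1)^2 + 2^2 = 5
Step 3: r^2 = 9
Step 4: |p-c| < r so winding number = 1

1


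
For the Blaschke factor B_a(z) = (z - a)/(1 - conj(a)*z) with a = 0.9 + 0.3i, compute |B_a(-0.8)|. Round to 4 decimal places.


Step 1: Numerator z0 - a = -0.8 - (0.9 + 0.3i) = -1.7 - 0.3i
Step 2: Denominator 1 - conj(a)*z0 = 1 - (0.9 - 0.3i)*(-0.8) = 1.72 - 0.24i
Step 3: |z0 - a|^2 = (-1.7)^2 + (-0.3)^2 = 2.98; |1 - conj(a)*z0|^2 = 1.72^2 + (-0.24)^2 = 3.016
Step 4: |B_a(-0.8)| = sqrt(2.98 / 3.016) = sqrt(0.988064)
Step 5: = 0.994

0.994
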